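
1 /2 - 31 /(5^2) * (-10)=129 /10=12.90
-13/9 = -1.44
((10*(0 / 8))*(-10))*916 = 0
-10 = -10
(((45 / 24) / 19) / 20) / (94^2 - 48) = 3 / 5343104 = 0.00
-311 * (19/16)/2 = -5909/32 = -184.66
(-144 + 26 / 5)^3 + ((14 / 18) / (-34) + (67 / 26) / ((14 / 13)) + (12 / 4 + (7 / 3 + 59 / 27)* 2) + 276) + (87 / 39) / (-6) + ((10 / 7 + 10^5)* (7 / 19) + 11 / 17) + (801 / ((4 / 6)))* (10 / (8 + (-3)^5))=-49178947390173187 / 18649858500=-2636960.89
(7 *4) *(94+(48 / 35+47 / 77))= 147812 / 55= 2687.49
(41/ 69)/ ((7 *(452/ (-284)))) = -2911/ 54579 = -0.05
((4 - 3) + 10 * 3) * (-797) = -24707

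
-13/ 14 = -0.93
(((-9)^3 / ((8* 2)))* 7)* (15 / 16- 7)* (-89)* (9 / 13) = -396487791 / 3328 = -119136.96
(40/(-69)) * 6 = -80/23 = -3.48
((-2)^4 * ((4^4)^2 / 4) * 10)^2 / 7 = 6871947673600 / 7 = 981706810514.29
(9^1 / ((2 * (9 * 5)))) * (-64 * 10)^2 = 40960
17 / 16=1.06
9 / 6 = 3 / 2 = 1.50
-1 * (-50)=50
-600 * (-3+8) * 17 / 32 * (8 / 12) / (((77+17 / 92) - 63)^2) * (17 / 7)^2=-103959080 / 3337929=-31.14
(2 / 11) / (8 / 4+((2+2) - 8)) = -1 / 11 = -0.09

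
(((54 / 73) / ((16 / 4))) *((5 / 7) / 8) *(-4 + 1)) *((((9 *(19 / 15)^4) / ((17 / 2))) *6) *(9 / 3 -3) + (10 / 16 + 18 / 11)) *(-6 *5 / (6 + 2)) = 1208925 / 2877952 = 0.42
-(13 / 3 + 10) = -43 / 3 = -14.33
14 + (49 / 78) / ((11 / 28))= 6692 / 429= 15.60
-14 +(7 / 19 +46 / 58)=-7074 / 551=-12.84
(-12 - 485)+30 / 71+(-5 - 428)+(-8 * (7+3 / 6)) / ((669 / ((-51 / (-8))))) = -29454105 / 31666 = -930.15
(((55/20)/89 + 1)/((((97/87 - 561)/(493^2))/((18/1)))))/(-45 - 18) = 7760311521/60692660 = 127.86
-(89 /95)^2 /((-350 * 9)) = 7921 /28428750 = 0.00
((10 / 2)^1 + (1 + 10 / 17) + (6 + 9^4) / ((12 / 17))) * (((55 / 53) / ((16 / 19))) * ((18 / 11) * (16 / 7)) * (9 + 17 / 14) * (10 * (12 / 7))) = 2322065438550 / 309043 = 7513729.28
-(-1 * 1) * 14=14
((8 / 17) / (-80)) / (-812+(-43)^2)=-1 / 176290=-0.00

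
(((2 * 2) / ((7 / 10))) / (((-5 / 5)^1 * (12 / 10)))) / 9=-100 / 189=-0.53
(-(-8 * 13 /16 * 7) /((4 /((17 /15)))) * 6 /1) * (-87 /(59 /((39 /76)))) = -5248971 /89680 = -58.53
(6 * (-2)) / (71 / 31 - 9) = 93 / 52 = 1.79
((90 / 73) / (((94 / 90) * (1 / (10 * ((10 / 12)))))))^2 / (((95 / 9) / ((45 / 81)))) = 1139062500 / 223663459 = 5.09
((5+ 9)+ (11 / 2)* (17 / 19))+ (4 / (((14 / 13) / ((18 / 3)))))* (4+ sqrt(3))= 156* sqrt(3) / 7+ 28745 / 266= 146.66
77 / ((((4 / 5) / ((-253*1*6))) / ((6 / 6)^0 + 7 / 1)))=-1168860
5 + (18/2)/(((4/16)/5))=185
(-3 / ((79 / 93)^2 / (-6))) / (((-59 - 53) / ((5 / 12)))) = -129735 / 1397984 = -0.09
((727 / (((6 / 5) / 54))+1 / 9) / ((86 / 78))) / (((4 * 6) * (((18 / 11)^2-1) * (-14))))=-115786957 / 2199708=-52.64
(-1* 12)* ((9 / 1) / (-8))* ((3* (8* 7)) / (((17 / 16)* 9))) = 4032 / 17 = 237.18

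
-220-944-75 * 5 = -1539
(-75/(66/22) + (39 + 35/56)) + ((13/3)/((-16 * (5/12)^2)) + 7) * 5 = 1673/40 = 41.82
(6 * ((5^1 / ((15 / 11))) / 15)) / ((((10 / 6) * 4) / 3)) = 33 / 50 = 0.66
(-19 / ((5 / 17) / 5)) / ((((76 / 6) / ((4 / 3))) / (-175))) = 5950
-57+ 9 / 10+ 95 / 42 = -5653 / 105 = -53.84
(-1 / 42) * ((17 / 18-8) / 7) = 127 / 5292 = 0.02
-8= -8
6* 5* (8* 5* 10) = 12000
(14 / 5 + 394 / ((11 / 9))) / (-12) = -4471 / 165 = -27.10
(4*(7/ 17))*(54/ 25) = 3.56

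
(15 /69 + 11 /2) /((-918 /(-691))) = 181733 /42228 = 4.30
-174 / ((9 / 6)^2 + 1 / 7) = -4872 / 67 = -72.72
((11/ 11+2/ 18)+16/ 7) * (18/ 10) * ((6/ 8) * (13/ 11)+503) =2372297/ 770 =3080.91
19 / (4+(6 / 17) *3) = 323 / 86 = 3.76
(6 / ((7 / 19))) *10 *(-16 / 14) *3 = -27360 / 49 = -558.37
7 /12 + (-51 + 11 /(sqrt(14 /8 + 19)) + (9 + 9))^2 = 1091033 /996- 1452*sqrt(83) /83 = 936.04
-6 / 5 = -1.20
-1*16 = -16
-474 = -474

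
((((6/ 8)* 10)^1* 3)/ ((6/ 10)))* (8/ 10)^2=24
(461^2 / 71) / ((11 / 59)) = 12538739 / 781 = 16054.72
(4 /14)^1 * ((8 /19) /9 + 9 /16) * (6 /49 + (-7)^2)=4012469 /469224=8.55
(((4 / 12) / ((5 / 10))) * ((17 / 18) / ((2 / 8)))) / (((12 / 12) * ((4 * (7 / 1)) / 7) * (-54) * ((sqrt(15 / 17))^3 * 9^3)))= -289 * sqrt(255) / 239148450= -0.00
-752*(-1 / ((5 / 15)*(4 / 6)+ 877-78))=6768 / 7193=0.94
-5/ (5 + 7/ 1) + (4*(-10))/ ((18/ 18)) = -485/ 12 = -40.42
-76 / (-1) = 76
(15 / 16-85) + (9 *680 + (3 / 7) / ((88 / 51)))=7436581 / 1232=6036.19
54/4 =27/2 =13.50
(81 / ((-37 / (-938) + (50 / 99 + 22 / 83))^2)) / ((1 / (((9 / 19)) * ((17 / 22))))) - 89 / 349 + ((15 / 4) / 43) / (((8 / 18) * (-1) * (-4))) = 31994705853548897794489 / 710483345952167687488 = 45.03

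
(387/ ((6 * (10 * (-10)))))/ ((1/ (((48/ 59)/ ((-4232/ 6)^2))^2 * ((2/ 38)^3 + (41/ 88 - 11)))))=119586391281/ 6581580199869034972480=0.00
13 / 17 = 0.76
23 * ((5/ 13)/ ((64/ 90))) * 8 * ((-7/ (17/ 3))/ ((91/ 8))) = -31050/ 2873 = -10.81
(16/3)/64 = 1/12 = 0.08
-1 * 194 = -194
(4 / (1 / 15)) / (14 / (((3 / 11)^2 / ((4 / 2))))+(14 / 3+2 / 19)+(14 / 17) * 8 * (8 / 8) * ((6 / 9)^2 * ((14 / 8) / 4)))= 2907 / 18532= 0.16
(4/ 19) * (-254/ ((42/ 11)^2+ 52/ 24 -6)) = -737616/ 148219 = -4.98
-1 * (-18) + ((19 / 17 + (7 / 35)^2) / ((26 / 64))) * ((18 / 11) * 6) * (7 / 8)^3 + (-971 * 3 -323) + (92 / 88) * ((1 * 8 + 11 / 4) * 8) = -188970622 / 60775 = -3109.35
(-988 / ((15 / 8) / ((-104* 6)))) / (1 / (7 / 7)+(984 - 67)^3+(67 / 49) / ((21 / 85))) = 130131456 / 305175761885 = 0.00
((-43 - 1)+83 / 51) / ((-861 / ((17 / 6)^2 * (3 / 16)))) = 36737 / 495936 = 0.07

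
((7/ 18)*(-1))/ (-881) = 7/ 15858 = 0.00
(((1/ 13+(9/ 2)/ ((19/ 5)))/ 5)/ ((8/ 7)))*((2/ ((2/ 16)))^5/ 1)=285802496/ 1235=231419.03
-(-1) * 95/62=95/62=1.53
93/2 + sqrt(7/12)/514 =sqrt(21)/3084 + 93/2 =46.50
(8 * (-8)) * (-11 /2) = 352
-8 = -8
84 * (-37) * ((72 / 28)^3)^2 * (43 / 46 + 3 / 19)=-7210931610240 / 7344659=-981792.57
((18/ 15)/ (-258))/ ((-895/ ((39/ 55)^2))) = 1521/ 582085625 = 0.00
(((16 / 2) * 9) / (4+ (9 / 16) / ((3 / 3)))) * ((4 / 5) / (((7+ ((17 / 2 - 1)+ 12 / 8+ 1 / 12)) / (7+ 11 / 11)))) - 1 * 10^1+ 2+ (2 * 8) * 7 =7768648 / 70445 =110.28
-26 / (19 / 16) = -416 / 19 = -21.89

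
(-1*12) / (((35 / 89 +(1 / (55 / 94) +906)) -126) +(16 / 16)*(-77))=-4895 / 287623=-0.02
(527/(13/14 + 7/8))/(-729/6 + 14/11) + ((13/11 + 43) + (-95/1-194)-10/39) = -28365358121/114605205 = -247.50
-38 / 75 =-0.51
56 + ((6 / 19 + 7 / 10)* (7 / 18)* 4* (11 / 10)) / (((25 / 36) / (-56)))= -999432 / 11875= -84.16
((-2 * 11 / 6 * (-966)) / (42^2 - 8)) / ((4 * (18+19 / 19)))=1771 / 66728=0.03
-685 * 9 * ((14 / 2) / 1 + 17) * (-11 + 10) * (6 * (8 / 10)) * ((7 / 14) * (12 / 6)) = 710208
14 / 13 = 1.08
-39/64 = -0.61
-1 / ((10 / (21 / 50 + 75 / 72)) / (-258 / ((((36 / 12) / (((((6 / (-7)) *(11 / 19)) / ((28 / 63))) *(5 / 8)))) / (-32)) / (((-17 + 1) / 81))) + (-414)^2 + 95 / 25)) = -300547374677 / 11970000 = -25108.39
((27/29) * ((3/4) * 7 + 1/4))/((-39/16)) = -792/377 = -2.10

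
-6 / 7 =-0.86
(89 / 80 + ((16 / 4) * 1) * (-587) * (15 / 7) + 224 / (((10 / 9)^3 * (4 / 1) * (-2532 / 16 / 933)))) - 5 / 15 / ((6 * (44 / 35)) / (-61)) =-5268.31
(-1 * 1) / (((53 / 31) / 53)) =-31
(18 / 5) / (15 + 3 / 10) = 4 / 17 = 0.24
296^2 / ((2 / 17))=744736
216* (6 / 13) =1296 / 13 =99.69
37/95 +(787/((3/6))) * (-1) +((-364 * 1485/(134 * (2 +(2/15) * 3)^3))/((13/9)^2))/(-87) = -120709957359/76787360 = -1572.00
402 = 402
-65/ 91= -5/ 7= -0.71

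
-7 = -7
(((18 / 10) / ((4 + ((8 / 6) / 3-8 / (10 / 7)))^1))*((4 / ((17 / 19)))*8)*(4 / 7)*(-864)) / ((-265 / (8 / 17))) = -340402176 / 6969235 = -48.84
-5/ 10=-1/ 2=-0.50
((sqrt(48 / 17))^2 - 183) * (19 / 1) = -58197 / 17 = -3423.35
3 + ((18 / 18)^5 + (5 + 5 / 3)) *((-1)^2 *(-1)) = -14 / 3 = -4.67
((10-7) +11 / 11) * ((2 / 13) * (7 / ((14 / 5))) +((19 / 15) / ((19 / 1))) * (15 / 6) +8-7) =242 / 39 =6.21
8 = 8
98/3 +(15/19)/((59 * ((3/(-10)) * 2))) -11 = 72790/3363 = 21.64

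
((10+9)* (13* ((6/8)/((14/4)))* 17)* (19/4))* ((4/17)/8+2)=971451/112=8673.67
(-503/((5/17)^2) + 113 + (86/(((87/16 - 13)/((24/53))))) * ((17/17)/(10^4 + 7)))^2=83678917608216700380344484/2574010396788675625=32509160.69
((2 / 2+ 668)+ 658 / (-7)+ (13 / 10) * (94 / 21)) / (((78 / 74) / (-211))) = -476117702 / 4095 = -116268.06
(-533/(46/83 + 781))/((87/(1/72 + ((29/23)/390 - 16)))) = 836358713/6675576120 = 0.13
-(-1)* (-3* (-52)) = 156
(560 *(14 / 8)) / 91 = 140 / 13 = 10.77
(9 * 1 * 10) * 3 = 270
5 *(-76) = -380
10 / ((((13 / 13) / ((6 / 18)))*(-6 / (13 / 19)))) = -65 / 171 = -0.38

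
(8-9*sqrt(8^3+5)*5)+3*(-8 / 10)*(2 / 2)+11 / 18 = 559 / 90-45*sqrt(517) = -1016.98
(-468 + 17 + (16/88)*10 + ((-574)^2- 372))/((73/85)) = 307292255/803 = 382680.27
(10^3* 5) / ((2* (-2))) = -1250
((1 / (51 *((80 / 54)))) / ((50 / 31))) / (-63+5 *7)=-279 / 952000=-0.00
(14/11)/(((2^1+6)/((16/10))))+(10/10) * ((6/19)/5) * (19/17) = 304/935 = 0.33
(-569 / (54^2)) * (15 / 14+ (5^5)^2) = -77792977285 / 40824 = -1905569.70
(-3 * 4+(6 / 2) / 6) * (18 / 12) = -17.25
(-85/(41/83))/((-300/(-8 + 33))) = 7055/492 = 14.34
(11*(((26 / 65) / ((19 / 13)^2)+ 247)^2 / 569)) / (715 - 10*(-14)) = 2189773805219 / 1585012872375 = 1.38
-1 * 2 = -2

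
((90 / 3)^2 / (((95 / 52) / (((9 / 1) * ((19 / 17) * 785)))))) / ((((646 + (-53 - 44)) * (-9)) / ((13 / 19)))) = -10613200 / 19703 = -538.66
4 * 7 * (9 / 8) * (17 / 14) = 153 / 4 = 38.25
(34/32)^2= 1.13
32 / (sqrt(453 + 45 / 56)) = 64* sqrt(355782) / 25413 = 1.50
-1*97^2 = -9409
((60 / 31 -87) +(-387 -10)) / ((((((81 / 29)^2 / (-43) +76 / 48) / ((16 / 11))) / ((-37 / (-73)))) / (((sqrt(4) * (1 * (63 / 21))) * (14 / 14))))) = -23034856624128 / 15144029945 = -1521.05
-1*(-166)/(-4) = -83/2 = -41.50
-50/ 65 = -10/ 13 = -0.77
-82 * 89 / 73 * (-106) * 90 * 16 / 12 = 92830560 / 73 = 1271651.51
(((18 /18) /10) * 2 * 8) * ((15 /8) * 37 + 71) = 1123 /5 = 224.60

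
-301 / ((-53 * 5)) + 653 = 173346 / 265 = 654.14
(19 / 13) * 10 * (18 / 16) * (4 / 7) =855 / 91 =9.40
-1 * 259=-259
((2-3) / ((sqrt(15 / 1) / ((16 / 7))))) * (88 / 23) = -1408 * sqrt(15) / 2415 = -2.26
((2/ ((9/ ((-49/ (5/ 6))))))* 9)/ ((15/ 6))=-1176/ 25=-47.04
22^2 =484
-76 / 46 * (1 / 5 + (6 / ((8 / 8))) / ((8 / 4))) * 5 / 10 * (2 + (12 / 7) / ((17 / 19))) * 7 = -141664 / 1955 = -72.46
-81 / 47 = -1.72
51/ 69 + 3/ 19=392/ 437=0.90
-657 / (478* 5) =-657 / 2390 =-0.27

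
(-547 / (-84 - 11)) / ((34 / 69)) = 37743 / 3230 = 11.69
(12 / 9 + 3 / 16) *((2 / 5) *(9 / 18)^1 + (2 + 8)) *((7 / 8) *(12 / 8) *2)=26061 / 640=40.72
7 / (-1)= -7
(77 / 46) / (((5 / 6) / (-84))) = -19404 / 115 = -168.73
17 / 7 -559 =-3896 / 7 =-556.57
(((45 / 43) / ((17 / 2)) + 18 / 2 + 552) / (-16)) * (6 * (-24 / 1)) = 3691629 / 731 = 5050.11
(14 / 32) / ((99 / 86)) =301 / 792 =0.38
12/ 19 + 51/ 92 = 2073/ 1748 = 1.19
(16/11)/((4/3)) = 12/11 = 1.09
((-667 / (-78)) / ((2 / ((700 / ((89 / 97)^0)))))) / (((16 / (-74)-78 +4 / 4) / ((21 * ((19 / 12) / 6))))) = -574403725 / 2674152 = -214.80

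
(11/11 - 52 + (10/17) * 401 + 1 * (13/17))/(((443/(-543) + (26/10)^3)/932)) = 49911745500/4834783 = 10323.47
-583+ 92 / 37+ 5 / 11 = -236084 / 407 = -580.06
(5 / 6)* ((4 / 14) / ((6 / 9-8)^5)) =-405 / 36075424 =-0.00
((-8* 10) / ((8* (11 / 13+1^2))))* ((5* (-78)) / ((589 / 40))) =84500 / 589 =143.46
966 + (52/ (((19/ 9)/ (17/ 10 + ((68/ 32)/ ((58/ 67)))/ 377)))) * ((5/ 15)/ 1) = 16483791/ 16820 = 980.01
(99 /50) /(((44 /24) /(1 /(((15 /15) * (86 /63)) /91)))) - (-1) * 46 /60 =234659 /3225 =72.76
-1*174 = -174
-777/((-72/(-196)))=-12691/6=-2115.17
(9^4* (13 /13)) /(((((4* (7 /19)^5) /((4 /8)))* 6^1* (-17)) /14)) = -5415228513 /326536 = -16583.86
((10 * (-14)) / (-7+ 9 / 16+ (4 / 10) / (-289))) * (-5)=-16184000 / 148867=-108.71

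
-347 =-347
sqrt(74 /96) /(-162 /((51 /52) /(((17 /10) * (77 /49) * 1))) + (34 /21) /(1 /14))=-35 * sqrt(111) /175808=-0.00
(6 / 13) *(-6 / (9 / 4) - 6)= -4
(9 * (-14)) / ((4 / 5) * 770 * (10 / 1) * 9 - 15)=-0.00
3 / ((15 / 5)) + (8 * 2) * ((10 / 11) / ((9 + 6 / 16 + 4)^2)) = 136179 / 125939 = 1.08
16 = 16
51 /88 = 0.58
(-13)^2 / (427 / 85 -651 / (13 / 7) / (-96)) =5975840 / 306747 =19.48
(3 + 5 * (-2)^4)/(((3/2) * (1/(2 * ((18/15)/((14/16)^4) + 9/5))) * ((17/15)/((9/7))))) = 138000780/285719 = 482.99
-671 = -671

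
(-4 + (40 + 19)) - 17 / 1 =38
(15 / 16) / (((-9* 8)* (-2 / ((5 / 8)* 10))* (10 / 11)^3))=1331 / 24576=0.05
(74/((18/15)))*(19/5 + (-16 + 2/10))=-740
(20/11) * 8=14.55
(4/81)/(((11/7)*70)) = 2/4455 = 0.00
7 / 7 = 1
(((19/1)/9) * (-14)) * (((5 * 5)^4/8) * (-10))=259765625/18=14431423.61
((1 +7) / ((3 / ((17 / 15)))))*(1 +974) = 8840 / 3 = 2946.67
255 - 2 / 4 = 509 / 2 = 254.50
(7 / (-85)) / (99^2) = -0.00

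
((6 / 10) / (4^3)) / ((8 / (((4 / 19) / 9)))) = 1 / 36480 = 0.00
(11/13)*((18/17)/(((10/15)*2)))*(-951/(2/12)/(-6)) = 639.02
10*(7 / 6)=35 / 3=11.67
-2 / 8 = -1 / 4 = -0.25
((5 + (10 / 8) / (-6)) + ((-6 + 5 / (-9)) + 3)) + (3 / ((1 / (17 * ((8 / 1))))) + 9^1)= 30113 / 72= 418.24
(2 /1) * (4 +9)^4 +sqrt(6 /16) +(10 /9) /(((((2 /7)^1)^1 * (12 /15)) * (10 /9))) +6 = sqrt(6) /4 +457059 /8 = 57132.99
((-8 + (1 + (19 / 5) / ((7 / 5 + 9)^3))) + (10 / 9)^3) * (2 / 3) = -576568349 / 153754848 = -3.75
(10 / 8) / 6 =5 / 24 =0.21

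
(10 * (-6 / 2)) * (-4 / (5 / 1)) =24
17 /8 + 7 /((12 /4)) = 107 /24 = 4.46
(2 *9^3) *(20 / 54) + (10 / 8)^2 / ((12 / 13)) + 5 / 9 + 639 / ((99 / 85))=6911845 / 6336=1090.88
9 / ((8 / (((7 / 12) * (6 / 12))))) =21 / 64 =0.33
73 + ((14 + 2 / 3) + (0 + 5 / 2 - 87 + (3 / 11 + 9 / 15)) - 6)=-647 / 330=-1.96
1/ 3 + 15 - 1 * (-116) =394/ 3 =131.33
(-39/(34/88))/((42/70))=-2860/17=-168.24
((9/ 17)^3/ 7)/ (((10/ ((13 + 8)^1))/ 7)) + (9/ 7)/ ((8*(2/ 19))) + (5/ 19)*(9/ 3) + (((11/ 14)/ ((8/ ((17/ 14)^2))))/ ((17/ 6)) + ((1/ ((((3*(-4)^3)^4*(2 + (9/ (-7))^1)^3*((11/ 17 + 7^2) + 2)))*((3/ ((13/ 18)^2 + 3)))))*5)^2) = 72106463495984474862957599435532700006061/ 26915713307285464573598694930917621760000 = 2.68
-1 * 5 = -5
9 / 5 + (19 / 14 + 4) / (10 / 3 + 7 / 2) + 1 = 5143 / 1435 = 3.58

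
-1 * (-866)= 866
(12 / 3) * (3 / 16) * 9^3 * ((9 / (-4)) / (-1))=19683 / 16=1230.19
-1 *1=-1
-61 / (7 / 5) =-305 / 7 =-43.57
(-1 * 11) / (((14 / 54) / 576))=-171072 / 7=-24438.86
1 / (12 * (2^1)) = 1 / 24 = 0.04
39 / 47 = 0.83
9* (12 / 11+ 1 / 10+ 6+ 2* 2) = 11079 / 110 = 100.72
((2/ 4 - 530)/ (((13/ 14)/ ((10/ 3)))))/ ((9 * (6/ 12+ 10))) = -7060/ 351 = -20.11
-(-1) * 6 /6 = 1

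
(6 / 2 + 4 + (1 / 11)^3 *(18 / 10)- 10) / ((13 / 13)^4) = -19956 / 6655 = -3.00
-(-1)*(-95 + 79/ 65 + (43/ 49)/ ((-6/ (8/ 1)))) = -94.95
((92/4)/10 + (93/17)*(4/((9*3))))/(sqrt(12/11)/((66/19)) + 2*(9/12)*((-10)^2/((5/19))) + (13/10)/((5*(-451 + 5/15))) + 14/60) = 29300421203819480/5371574829038936841-2689482224000*sqrt(33)/5371574829038936841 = 0.01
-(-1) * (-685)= -685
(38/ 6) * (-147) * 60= -55860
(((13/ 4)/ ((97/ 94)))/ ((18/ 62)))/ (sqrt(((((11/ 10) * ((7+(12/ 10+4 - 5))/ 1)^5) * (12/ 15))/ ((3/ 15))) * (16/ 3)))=2367625 * sqrt(66)/ 1194766848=0.02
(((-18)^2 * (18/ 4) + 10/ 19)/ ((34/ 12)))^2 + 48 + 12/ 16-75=110574557391/ 417316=264966.01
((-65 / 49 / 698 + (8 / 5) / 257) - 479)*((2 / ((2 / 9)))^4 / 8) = -138119901493779 / 351596560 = -392836.33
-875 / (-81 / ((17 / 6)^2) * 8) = 252875 / 23328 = 10.84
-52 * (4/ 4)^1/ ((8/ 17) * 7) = -221/ 14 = -15.79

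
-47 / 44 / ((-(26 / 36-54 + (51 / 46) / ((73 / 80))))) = -710217 / 34615702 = -0.02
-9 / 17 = -0.53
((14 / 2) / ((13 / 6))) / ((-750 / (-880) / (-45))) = -11088 / 65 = -170.58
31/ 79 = 0.39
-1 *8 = -8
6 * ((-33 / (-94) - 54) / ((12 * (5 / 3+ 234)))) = -15129 / 132916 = -0.11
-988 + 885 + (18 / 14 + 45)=-397 / 7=-56.71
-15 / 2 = -7.50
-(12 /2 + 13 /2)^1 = -12.50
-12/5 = -2.40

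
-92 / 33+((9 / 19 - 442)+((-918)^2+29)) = 528127546 / 627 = 842308.69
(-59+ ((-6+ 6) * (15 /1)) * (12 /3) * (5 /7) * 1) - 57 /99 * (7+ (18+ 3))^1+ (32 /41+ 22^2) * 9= 5801533 /1353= 4287.90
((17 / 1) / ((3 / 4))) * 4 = 272 / 3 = 90.67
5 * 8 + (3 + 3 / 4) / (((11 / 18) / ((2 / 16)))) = 7175 / 176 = 40.77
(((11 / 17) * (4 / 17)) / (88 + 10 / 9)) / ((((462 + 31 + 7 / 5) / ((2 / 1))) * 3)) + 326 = 7782641739 / 23873134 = 326.00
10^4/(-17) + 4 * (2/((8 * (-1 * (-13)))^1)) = -129983/221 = -588.16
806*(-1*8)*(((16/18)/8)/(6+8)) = -3224/63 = -51.17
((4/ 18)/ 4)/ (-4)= -1/ 72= -0.01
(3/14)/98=3/1372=0.00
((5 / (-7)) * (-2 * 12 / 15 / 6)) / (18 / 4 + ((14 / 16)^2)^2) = 0.04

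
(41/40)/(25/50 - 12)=-41/460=-0.09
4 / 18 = 2 / 9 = 0.22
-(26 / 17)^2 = -676 / 289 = -2.34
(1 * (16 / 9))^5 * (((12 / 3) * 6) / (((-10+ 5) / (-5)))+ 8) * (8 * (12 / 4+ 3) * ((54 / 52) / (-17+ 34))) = 268435456 / 161109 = 1666.17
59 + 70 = 129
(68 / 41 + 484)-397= 3635 / 41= 88.66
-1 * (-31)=31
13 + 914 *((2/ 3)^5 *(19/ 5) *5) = 558871/ 243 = 2299.88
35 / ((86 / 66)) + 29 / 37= 43982 / 1591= 27.64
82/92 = 41/46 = 0.89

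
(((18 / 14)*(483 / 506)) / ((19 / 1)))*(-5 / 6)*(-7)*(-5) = -1575 / 836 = -1.88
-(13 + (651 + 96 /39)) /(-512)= 1083 /832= 1.30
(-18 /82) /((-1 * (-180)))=-1 /820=-0.00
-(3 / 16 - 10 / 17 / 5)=-19 / 272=-0.07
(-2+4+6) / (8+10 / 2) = 8 / 13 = 0.62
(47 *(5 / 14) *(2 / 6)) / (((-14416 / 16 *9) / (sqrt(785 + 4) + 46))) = -5405 / 170289 - 235 *sqrt(789) / 340578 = -0.05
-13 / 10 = -1.30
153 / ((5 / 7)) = 1071 / 5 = 214.20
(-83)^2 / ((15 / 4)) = 27556 / 15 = 1837.07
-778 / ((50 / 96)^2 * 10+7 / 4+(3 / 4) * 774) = -896256 / 673877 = -1.33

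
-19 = -19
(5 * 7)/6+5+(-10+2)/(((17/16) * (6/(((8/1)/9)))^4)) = 195681899/18068994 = 10.83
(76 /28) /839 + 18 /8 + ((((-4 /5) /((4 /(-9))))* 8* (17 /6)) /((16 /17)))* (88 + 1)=113360741 /29365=3860.40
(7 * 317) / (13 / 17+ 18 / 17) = 37723 / 31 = 1216.87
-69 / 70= -0.99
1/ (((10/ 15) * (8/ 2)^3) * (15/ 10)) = 0.02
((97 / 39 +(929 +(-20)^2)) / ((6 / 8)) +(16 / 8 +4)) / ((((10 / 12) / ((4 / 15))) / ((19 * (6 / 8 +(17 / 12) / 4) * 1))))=11958.57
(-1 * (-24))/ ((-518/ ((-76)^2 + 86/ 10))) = -347076/ 1295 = -268.01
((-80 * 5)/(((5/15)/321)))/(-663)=128400/221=581.00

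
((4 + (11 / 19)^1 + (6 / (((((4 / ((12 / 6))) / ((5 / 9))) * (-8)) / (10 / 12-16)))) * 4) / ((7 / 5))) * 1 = 58885 / 4788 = 12.30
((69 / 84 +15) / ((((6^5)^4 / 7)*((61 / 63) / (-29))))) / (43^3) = -89929 / 7880934015439692890112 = -0.00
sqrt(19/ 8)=sqrt(38)/ 4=1.54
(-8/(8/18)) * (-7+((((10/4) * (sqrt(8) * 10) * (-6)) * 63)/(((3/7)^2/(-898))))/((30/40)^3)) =126 - 3942579200 * sqrt(2) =-5575648849.37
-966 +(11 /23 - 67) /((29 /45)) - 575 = -1096697 /667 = -1644.22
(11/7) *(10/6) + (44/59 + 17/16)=87767/19824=4.43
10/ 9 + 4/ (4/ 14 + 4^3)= 1.17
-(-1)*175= 175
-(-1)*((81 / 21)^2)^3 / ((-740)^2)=387420489 / 64424592400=0.01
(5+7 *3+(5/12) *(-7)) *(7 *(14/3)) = 13573/18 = 754.06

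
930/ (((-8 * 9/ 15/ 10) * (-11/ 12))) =2113.64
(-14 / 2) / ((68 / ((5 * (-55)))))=1925 / 68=28.31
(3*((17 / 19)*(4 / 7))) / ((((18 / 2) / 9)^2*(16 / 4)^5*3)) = 17 / 34048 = 0.00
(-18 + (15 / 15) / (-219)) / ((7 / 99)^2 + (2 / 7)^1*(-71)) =90172467 / 101572127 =0.89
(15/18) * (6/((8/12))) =15/2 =7.50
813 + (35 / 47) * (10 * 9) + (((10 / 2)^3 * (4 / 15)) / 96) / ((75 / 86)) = 4469009 / 5076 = 880.42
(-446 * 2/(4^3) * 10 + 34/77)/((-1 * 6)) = 85583/3696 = 23.16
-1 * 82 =-82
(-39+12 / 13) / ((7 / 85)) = -42075 / 91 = -462.36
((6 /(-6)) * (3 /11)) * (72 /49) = -216 /539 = -0.40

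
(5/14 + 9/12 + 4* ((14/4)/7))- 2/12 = 247/84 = 2.94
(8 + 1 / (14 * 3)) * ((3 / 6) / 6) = 337 / 504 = 0.67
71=71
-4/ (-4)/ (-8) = -1/ 8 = -0.12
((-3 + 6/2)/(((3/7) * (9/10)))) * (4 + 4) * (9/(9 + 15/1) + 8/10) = 0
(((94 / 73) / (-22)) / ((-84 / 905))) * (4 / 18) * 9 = 42535 / 33726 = 1.26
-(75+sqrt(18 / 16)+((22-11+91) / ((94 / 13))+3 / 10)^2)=-62413941 / 220900-3* sqrt(2) / 4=-283.60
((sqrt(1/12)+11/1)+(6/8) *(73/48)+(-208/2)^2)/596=sqrt(3)/3576+693001/38144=18.17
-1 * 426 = -426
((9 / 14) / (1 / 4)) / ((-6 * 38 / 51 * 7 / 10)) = -765 / 931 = -0.82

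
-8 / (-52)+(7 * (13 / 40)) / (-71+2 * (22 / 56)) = 31039 / 255580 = 0.12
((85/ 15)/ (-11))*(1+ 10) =-17/ 3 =-5.67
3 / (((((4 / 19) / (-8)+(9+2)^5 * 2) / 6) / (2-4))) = -0.00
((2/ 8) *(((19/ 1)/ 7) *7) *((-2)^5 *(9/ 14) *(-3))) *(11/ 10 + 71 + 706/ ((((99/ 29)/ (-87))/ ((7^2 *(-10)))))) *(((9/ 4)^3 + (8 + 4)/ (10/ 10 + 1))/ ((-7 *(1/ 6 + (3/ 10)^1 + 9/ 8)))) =-33901333233633/ 8404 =-4033952074.44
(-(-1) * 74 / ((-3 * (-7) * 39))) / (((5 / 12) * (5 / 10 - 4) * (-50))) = 296 / 238875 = 0.00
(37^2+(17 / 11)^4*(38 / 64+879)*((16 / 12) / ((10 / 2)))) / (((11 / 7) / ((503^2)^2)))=2131179152931201326989 / 19326120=110274548276177.59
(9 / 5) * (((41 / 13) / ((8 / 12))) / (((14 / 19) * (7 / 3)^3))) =567891 / 624260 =0.91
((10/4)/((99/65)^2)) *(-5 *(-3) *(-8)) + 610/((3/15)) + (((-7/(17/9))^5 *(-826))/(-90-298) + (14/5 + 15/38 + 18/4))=123137365459932631/85490740054170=1440.36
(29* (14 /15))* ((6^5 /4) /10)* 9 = 1183896 /25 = 47355.84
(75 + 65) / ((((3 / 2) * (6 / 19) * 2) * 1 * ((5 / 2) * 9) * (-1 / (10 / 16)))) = -665 / 162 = -4.10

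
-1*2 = -2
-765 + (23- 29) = -771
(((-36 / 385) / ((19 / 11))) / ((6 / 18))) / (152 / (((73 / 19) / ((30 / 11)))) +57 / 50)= -96360 / 64693727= -0.00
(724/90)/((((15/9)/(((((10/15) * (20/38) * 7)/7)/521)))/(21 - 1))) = 0.07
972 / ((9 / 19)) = 2052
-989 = -989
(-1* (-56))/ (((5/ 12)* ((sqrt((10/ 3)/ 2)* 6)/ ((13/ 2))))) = 728* sqrt(15)/ 25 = 112.78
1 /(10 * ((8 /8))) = 1 /10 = 0.10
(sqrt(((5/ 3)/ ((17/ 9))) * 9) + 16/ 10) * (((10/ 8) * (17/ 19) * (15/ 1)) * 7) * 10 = 35700/ 19 + 7875 * sqrt(255)/ 38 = 5188.25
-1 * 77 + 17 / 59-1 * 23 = -5883 / 59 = -99.71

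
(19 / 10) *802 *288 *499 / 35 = 1094941728 / 175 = 6256809.87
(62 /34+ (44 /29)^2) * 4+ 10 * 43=6383642 /14297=446.50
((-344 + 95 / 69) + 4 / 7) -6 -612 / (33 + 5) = -3341869 / 9177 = -364.16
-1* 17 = -17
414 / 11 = 37.64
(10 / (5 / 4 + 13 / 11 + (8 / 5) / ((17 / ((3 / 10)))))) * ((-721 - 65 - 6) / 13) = -148104000 / 598039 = -247.65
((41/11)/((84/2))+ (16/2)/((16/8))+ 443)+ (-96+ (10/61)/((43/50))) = 425689469/1211826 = 351.28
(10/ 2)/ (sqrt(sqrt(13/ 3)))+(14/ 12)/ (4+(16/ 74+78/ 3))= 259/ 6708+5 * 13^(3/ 4) * 3^(1/ 4)/ 13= 3.50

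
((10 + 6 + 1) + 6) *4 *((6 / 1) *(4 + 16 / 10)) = 15456 / 5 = 3091.20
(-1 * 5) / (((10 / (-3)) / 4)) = 6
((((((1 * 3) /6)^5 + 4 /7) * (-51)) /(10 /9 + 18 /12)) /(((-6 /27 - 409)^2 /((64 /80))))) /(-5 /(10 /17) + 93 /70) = 5019165 /640081106932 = 0.00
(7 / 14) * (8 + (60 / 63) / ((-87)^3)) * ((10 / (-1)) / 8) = -138285605 / 27657126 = -5.00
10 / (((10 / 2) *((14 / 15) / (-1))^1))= -15 / 7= -2.14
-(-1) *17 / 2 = 17 / 2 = 8.50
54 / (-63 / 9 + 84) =54 / 77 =0.70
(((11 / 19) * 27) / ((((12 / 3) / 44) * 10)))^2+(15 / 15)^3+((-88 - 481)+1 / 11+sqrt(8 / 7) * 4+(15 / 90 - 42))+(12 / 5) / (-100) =-1870981021 / 5956500+8 * sqrt(14) / 7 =-309.83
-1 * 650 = -650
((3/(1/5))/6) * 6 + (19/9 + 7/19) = 2989/171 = 17.48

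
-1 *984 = -984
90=90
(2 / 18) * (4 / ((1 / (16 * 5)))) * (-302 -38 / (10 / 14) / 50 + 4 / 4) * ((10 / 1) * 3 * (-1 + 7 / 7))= 0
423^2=178929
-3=-3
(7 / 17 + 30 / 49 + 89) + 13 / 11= 835719 / 9163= 91.21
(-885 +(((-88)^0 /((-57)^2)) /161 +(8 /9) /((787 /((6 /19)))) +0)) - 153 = -427314395015 /411671043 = -1038.00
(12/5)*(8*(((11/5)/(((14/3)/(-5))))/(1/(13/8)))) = -73.54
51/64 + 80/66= 4243/2112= 2.01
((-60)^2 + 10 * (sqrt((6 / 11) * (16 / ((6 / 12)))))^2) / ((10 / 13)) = 53976 / 11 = 4906.91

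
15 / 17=0.88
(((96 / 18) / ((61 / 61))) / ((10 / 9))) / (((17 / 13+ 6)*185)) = 312 / 87875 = 0.00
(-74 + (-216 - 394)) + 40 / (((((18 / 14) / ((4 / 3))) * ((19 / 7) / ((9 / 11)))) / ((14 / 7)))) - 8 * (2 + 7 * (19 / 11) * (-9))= 122612 / 627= 195.55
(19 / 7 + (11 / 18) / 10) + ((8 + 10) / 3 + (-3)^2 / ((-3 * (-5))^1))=11813 / 1260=9.38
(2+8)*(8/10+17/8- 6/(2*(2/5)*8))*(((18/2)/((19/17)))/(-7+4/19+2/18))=-218943/9136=-23.96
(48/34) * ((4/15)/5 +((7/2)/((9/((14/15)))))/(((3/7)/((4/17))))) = 69568/195075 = 0.36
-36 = -36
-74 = -74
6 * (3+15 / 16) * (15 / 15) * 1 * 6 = 567 / 4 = 141.75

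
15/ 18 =5/ 6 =0.83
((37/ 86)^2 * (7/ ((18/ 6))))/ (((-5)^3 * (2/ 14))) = -67081/ 2773500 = -0.02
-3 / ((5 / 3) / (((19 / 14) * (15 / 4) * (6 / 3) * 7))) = -513 / 4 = -128.25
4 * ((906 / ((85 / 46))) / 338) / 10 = 41676 / 71825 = 0.58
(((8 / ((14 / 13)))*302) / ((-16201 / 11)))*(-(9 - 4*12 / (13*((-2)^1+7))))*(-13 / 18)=-15460588 / 1701105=-9.09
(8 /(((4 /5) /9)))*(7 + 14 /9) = 770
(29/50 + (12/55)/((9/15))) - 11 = -5531/550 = -10.06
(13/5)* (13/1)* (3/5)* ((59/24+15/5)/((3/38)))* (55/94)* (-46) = -37738.36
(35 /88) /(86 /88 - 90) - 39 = -305561 /7834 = -39.00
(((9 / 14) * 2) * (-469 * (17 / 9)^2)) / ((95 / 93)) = -600253 / 285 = -2106.15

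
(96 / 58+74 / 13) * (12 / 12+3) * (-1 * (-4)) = 44320 / 377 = 117.56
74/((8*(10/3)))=111/40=2.78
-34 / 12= -17 / 6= -2.83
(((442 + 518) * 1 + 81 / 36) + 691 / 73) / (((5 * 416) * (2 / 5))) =283741 / 242944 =1.17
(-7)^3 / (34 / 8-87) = 1372 / 331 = 4.15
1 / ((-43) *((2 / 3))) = -3 / 86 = -0.03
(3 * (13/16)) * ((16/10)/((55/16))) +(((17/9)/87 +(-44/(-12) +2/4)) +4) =4014917/430650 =9.32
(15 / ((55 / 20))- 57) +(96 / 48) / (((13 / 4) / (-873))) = -84195 / 143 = -588.78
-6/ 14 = -3/ 7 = -0.43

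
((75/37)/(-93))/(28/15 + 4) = -375/100936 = -0.00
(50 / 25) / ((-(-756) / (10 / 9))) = 5 / 1701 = 0.00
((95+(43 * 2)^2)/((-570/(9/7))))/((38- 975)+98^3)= -22473/1250539150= -0.00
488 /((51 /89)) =43432 /51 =851.61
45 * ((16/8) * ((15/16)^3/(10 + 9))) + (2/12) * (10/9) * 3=1561435/350208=4.46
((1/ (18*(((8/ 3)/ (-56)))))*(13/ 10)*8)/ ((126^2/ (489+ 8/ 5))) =-31889/ 85050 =-0.37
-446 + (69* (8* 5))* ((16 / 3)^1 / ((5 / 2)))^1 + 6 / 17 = 92520 / 17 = 5442.35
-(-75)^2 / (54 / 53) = -33125 / 6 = -5520.83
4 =4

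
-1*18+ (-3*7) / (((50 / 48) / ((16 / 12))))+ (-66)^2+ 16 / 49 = 5281522 / 1225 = 4311.45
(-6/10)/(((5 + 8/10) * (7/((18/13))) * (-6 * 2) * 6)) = 3/10556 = 0.00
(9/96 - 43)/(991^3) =-1373/31143752672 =-0.00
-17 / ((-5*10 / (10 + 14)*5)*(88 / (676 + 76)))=19176 / 1375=13.95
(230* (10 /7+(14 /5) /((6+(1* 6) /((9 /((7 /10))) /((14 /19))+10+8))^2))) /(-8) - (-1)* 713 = 119647827281 /178628576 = 669.81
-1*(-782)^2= -611524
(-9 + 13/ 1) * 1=4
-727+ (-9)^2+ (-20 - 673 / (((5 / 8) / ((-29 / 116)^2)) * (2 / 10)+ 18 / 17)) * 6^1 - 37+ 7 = -55019 / 26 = -2116.12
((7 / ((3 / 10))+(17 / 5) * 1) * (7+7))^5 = 5576504300954585824 / 759375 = 7343544758458.71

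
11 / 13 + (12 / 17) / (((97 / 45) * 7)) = 133993 / 150059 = 0.89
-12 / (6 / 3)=-6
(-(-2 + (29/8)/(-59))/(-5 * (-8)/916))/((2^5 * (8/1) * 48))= 222817/57999360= 0.00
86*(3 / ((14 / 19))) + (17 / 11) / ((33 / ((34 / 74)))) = 32921404 / 94017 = 350.16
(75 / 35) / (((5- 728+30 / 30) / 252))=-270 / 361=-0.75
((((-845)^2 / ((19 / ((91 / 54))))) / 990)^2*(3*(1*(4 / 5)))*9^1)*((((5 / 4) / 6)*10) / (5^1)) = 168876652515025 / 4585456656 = 36828.75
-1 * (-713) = 713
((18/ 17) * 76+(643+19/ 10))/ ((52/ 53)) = 6535589/ 8840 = 739.32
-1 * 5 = -5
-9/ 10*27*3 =-729/ 10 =-72.90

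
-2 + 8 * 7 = 54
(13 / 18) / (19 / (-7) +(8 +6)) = 91 / 1422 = 0.06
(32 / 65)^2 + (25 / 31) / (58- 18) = 275077 / 1047800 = 0.26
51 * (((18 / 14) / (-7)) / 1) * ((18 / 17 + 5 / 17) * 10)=-6210 / 49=-126.73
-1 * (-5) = 5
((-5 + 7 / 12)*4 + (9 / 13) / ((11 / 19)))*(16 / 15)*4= -452224 / 6435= -70.28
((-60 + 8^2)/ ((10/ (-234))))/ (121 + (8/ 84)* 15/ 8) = -112/ 145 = -0.77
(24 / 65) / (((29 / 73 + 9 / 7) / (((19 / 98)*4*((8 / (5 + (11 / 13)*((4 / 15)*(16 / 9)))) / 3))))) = 1198368 / 14265895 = 0.08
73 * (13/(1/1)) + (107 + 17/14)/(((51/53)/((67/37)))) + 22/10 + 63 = 53621501/44030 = 1217.84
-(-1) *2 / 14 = 1 / 7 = 0.14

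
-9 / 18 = -0.50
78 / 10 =39 / 5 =7.80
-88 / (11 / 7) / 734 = -28 / 367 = -0.08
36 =36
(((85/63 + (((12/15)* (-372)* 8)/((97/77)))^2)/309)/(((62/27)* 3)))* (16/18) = 211722976843828/141952877325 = 1491.50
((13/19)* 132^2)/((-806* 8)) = -1089/589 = -1.85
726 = 726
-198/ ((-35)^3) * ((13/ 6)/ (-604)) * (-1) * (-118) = -0.00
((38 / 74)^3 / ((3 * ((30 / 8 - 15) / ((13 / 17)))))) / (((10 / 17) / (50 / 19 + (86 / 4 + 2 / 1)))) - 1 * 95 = -1084261258 / 11396925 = -95.14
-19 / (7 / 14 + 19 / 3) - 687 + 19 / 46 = -1300147 / 1886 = -689.37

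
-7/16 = -0.44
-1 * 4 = -4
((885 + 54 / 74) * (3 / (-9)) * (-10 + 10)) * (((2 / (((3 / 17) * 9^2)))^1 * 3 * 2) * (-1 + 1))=0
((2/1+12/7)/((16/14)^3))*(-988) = -157339/64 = -2458.42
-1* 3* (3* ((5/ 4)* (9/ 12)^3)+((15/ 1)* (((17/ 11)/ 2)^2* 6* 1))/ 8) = -771255/ 30976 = -24.90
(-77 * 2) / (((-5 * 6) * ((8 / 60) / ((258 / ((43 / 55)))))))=12705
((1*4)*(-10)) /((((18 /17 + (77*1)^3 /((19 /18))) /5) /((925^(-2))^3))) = -323 /437537283362440136718750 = -0.00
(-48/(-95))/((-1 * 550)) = -24/26125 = -0.00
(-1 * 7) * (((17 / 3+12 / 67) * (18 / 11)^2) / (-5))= 177660 / 8107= 21.91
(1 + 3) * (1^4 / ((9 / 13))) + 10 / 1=142 / 9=15.78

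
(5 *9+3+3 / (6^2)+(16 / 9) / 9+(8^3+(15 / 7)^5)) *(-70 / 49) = -16485145085 / 19059138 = -864.95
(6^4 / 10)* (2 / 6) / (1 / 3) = 648 / 5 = 129.60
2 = 2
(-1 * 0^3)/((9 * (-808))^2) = 0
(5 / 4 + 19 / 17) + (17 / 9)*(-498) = -191413 / 204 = -938.30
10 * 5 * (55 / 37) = 2750 / 37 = 74.32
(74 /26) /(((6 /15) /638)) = 59015 /13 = 4539.62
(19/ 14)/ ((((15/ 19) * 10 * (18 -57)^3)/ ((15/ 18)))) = -361/ 149483880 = -0.00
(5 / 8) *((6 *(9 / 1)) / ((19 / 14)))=945 / 38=24.87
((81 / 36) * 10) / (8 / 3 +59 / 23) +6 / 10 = 17691 / 3610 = 4.90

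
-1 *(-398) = 398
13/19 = 0.68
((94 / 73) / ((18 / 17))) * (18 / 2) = 799 / 73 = 10.95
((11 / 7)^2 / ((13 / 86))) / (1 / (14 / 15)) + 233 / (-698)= 14208731 / 952770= 14.91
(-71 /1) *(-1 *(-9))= -639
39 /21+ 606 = 4255 /7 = 607.86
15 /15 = 1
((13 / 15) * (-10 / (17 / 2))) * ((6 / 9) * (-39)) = 1352 / 51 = 26.51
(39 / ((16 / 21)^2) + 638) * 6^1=4231.10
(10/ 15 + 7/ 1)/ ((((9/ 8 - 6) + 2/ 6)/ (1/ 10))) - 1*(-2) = 998/ 545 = 1.83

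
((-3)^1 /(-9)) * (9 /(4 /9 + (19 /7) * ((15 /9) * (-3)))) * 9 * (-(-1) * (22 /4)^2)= -205821 /3308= -62.22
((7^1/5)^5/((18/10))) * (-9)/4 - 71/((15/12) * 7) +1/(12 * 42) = -14.84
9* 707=6363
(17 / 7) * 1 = 17 / 7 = 2.43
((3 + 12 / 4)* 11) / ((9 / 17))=374 / 3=124.67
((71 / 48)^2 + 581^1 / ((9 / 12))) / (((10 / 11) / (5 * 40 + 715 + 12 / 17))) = 102164160967 / 130560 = 782507.36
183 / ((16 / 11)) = 2013 / 16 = 125.81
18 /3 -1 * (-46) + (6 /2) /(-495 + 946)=23455 /451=52.01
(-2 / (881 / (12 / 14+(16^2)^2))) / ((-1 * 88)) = 229379 / 135674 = 1.69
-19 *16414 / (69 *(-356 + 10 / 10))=311866 / 24495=12.73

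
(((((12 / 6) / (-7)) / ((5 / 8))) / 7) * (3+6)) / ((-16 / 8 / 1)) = 72 / 245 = 0.29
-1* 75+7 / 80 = -5993 / 80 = -74.91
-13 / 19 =-0.68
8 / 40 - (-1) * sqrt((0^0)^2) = 6 / 5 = 1.20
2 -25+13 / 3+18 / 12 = -103 / 6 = -17.17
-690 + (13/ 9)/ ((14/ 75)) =-28655/ 42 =-682.26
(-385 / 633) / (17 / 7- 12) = 2695 / 42411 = 0.06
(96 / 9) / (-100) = -0.11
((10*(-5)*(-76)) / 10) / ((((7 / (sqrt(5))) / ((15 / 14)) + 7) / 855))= 365512500 / 6503 - 9747000*sqrt(5) / 929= 32746.09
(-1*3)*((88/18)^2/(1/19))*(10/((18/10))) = -1839200/243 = -7568.72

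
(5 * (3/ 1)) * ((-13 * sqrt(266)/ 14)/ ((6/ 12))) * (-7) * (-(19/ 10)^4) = -5082519 * sqrt(266)/ 2000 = -41446.69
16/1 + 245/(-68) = 12.40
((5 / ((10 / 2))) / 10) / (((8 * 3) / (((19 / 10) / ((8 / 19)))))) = 361 / 19200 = 0.02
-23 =-23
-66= -66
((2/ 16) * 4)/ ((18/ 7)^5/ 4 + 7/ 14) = 16807/ 961591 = 0.02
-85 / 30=-17 / 6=-2.83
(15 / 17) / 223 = 15 / 3791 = 0.00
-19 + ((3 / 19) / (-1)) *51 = -514 / 19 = -27.05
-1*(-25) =25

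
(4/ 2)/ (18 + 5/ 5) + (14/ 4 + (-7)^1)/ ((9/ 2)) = -115/ 171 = -0.67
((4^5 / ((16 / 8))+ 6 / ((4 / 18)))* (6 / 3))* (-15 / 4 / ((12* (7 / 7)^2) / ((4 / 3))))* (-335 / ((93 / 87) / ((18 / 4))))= 78545775 / 124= 633433.67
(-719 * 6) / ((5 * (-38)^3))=2157 / 137180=0.02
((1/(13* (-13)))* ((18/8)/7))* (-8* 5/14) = 45/8281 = 0.01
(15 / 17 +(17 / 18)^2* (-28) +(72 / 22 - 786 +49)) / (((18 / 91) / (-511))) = 533771168203 / 272646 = 1957744.36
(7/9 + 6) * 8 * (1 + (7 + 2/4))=460.89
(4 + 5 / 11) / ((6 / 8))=196 / 33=5.94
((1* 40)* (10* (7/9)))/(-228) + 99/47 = 17887/24111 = 0.74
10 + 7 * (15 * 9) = 955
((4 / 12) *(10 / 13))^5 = 100000 / 90224199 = 0.00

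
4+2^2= 8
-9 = -9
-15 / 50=-3 / 10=-0.30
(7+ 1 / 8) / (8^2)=57 / 512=0.11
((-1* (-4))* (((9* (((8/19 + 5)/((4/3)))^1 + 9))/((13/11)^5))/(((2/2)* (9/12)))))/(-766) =-959541858/2701899161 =-0.36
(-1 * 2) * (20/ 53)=-40/ 53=-0.75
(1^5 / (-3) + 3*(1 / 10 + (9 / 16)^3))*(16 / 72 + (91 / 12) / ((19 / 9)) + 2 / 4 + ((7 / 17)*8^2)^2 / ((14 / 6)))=1835817141731 / 12145213440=151.16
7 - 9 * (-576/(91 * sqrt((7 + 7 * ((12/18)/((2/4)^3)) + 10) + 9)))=14.16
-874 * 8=-6992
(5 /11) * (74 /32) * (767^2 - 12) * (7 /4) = 761818715 /704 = 1082128.86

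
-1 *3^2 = -9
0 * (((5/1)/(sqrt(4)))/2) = 0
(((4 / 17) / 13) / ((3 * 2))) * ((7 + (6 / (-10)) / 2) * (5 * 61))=4087 / 663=6.16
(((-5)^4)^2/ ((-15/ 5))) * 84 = -10937500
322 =322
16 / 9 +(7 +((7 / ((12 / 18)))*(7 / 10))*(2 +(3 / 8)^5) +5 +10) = 227272657 / 5898240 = 38.53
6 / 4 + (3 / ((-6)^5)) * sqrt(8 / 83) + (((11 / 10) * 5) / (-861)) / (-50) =129161 / 86100 -sqrt(166) / 107568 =1.50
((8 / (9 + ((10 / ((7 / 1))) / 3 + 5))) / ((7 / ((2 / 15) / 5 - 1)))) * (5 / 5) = -73 / 950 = -0.08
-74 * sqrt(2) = -104.65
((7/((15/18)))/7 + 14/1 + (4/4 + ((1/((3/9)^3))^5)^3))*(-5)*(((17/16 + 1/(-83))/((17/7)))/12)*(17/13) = -3005089956194676152854905/4316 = -696267367051593177213.83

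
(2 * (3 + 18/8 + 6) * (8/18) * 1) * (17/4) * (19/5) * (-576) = -93024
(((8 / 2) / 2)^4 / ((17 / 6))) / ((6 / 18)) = 288 / 17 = 16.94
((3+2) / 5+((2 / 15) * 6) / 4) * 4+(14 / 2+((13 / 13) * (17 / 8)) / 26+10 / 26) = 12.27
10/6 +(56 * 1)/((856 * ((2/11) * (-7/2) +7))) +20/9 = 37549/9630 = 3.90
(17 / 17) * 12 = 12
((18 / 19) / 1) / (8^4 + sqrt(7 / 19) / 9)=5971968 / 25820135417 -162 * sqrt(133) / 490582572923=0.00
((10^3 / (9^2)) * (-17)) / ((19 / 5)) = -85000 / 1539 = -55.23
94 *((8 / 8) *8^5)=3080192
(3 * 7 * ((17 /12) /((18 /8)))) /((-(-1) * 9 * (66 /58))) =3451 /2673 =1.29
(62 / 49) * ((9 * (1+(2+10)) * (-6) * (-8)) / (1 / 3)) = 1044576 / 49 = 21317.88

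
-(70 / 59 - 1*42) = 2408 / 59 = 40.81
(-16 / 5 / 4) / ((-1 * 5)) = 4 / 25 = 0.16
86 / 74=43 / 37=1.16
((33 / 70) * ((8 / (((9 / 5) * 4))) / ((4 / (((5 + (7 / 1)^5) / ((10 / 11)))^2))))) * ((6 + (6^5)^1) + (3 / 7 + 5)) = 427235858991216 / 1225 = 348763966523.44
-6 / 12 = -1 / 2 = -0.50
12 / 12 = 1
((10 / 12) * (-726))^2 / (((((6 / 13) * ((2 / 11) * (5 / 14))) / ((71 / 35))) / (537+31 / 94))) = 7508166537157 / 564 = 13312352016.24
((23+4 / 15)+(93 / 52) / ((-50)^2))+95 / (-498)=248996719 / 10790000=23.08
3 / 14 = 0.21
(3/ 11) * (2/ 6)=1/ 11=0.09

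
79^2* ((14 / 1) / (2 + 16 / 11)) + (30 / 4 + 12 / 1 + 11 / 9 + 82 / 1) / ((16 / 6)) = 25330.99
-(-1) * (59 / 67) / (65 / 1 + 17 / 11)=0.01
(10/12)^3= 125/216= 0.58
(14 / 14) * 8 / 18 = 4 / 9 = 0.44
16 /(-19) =-16 /19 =-0.84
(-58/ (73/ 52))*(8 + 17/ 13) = -28072/ 73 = -384.55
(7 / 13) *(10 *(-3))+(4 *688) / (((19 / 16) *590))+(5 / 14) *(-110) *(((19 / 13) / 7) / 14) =-640403737 / 49985390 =-12.81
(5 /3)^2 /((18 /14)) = 175 /81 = 2.16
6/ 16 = 3/ 8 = 0.38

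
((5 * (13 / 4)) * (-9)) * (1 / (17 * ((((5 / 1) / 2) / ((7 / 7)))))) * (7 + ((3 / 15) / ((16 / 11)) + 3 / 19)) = -1297413 / 51680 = -25.10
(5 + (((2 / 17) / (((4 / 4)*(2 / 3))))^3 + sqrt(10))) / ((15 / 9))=3*sqrt(10) / 5 + 73776 / 24565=4.90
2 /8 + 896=896.25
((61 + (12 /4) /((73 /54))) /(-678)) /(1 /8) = -18460 /24747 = -0.75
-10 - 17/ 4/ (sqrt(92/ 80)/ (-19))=65.30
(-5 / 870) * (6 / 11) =-1 / 319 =-0.00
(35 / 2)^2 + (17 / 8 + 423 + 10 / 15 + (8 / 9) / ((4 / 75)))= 17969 / 24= 748.71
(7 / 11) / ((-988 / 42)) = -147 / 5434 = -0.03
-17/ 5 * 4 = -13.60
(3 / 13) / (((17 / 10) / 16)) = 480 / 221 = 2.17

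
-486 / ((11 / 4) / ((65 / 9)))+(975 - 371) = -7396 / 11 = -672.36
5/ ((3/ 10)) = 16.67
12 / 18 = 2 / 3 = 0.67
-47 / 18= -2.61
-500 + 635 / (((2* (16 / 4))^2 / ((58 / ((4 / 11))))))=138565 / 128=1082.54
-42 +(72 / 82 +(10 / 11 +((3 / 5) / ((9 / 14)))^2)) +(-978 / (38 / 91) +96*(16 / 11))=-2241.76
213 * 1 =213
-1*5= -5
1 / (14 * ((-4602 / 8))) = -2 / 16107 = -0.00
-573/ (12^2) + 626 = 29857/ 48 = 622.02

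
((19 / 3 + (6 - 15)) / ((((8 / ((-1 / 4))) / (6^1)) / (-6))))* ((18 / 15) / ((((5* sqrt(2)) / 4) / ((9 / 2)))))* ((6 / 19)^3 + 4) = -4479624* sqrt(2) / 171475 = -36.95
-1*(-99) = 99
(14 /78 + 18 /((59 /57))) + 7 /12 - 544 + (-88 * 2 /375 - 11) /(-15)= -9061615157 /17257500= -525.08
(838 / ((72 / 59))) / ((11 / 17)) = 420257 / 396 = 1061.26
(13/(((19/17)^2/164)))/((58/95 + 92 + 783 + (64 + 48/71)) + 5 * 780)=218732540/620306927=0.35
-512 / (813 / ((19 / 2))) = -4864 / 813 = -5.98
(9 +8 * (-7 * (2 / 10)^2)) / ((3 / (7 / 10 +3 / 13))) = 1573 / 750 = 2.10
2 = 2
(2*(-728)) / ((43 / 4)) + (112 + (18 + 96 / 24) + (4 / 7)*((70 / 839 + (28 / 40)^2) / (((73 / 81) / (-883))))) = -21232768747 / 65840525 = -322.49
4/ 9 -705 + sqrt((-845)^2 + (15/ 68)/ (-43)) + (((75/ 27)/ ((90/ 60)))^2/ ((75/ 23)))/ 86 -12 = -67384451/ 94041 + sqrt(1526188441135)/ 1462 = 128.46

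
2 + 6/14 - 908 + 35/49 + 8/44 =-69660/77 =-904.68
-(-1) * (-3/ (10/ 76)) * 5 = -114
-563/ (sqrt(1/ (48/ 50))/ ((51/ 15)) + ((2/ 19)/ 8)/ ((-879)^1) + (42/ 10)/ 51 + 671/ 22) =-555164726390168460/ 30153817980595819 + 2224646559142500 * sqrt(6)/ 30153817980595819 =-18.23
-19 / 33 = -0.58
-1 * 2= -2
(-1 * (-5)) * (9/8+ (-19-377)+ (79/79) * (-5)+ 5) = -15795/8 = -1974.38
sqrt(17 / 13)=sqrt(221) / 13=1.14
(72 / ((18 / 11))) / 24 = 11 / 6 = 1.83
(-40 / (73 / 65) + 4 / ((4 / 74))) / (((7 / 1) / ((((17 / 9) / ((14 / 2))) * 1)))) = 15878 / 10731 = 1.48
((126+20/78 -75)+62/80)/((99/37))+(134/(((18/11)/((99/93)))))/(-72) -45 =-215723/8060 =-26.76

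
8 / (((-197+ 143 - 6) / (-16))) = 32 / 15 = 2.13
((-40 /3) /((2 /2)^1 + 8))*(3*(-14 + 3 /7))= 3800 /63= 60.32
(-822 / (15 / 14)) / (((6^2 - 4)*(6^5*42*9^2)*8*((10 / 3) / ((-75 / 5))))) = 137 / 268738560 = 0.00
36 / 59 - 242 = -14242 / 59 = -241.39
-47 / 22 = -2.14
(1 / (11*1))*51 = 51 / 11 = 4.64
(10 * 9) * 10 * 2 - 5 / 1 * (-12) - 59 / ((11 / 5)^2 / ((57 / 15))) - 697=135118 / 121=1116.68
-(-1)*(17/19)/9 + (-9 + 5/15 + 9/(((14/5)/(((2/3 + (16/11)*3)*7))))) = 104.61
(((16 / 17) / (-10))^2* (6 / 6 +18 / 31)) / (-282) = -1568 / 31580475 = -0.00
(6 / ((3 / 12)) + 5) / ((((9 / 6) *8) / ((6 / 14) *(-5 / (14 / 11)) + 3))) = 1247 / 392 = 3.18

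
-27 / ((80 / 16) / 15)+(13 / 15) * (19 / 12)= -14333 / 180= -79.63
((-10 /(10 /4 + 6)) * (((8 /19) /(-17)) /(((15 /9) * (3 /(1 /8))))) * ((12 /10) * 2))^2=2304 /753777025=0.00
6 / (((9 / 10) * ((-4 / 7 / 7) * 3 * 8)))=-245 / 72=-3.40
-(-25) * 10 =250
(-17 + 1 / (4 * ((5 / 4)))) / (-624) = 0.03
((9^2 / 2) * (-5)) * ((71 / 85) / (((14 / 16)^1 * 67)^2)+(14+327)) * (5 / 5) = -516421504449 / 7478674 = -69052.55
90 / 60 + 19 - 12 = 17 / 2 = 8.50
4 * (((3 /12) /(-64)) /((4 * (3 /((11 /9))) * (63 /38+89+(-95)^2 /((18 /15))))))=-209 /999601920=-0.00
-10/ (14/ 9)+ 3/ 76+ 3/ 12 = -1633/ 266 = -6.14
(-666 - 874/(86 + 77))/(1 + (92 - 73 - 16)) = -27358/163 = -167.84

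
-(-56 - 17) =73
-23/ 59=-0.39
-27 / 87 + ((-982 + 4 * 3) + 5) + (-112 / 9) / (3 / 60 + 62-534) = -2378053334 / 2463579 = -965.28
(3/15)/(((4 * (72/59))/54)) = 177/80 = 2.21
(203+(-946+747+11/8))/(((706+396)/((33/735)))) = 473/2159920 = 0.00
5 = 5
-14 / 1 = -14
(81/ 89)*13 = 1053/ 89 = 11.83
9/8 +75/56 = 69/28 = 2.46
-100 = -100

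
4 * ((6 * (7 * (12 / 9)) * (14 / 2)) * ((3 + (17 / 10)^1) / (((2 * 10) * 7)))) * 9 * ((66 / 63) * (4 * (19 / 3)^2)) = 79631.79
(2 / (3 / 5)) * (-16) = -160 / 3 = -53.33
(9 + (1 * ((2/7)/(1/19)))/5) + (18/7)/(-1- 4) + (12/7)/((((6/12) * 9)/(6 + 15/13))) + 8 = 1847/91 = 20.30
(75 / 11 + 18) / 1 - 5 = 218 / 11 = 19.82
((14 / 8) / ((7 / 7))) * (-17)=-119 / 4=-29.75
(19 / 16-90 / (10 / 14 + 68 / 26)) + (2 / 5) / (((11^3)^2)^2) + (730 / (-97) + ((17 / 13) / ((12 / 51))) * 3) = -533853963726213900773 / 31977070119005062480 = -16.69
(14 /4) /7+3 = 3.50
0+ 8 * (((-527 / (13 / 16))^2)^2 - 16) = 40440114673891200 / 28561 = 1415920824687.20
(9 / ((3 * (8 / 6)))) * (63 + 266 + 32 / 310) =459099 / 620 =740.48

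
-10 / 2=-5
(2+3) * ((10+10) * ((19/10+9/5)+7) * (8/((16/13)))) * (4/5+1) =12519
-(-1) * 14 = 14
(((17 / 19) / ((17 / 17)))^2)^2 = 83521 / 130321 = 0.64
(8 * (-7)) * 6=-336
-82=-82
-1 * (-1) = 1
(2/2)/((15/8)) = 8/15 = 0.53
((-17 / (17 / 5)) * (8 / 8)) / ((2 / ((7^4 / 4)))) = -12005 / 8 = -1500.62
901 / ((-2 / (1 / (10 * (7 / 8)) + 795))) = -25073929 / 70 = -358198.99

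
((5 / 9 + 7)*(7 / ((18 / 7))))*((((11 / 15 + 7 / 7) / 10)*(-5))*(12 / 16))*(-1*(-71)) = -949.21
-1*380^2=-144400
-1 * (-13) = 13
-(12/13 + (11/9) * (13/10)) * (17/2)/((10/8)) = -49963/2925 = -17.08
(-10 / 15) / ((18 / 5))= -5 / 27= -0.19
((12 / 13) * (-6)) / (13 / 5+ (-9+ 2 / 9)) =1620 / 1807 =0.90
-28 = -28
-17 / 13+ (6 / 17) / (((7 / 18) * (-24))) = -4163 / 3094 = -1.35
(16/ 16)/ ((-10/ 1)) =-1/ 10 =-0.10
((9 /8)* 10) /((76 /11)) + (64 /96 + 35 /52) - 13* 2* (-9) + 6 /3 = 2833205 /11856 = 238.97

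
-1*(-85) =85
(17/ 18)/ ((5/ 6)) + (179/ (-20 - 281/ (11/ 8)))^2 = 161701823/ 91365360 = 1.77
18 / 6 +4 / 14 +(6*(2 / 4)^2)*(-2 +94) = 989 / 7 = 141.29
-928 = -928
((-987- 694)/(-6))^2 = 2825761/36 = 78493.36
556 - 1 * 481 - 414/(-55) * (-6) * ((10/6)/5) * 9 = -60.49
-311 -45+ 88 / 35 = -12372 / 35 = -353.49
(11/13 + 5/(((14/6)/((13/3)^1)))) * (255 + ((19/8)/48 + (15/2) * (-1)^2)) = 46477559/17472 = 2660.12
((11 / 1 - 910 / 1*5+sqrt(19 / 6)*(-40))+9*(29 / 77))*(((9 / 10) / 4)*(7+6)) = -20430657 / 1540 - 39*sqrt(114) / 2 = -13474.86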